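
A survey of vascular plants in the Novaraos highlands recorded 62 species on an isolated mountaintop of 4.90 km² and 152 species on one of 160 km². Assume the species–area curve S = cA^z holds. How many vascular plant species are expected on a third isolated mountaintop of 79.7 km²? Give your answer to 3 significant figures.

127

z = ln(152/62) / ln(160/4.9) = 0.8967 / 3.4859 = 0.2572
c = 62 / 4.9^0.2572 = 62 / 1.505 = 41.19
S₃ = 41.19 × 79.7^0.2572 = 41.19 × 3.084 ≈ 127.1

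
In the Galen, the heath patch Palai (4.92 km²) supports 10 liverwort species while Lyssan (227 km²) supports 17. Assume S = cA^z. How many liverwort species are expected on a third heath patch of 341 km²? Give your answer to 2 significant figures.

z = ln(17/10) / ln(227/4.92) = 0.5306 / 3.8316 = 0.1385
c = 10 / 4.92^0.1385 = 10 / 1.247 = 8.02
S₃ = 8.02 × 341^0.1385 = 8.02 × 2.243 ≈ 17.99

18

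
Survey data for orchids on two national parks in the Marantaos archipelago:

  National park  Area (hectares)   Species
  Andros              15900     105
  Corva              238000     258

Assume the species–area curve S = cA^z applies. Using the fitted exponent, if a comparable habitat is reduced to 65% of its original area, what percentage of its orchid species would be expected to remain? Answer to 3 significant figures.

86.7%

z = ln(258/105) / ln(238000/15900) = 0.8990 / 2.7060 = 0.3322
S_new/S_old = (A_new/A_old)^z = 0.65^0.3322 = exp(0.3322 × -0.4308) = 0.8667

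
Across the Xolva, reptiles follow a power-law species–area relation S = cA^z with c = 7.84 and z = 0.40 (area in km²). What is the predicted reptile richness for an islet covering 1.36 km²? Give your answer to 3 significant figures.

S = 7.84 × 1.36^0.4 = 7.84 × 1.131 ≈ 8.866

8.87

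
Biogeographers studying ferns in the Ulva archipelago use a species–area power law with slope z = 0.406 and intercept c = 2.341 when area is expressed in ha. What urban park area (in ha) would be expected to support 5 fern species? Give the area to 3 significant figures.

6.48 ha

5 = 2.341 × A^0.406  ⇒  A^0.406 = 5/2.341 = 2.136
ln A = ln(2.136) / 0.406 = 0.7589 / 0.406 = 1.8691
A = e^1.8691 ≈ 6.483 ha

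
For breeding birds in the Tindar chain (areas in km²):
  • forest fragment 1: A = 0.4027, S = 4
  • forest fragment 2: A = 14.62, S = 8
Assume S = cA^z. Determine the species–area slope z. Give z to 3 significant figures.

Taking logs: ln S = ln c + z ln A, so z = (ln S₂ − ln S₁)/(ln A₂ − ln A₁).
z = ln(8/4) / ln(14.62/0.4027) = ln(2) / ln(36.3) = 0.6931 / 3.5920 = 0.1930

0.193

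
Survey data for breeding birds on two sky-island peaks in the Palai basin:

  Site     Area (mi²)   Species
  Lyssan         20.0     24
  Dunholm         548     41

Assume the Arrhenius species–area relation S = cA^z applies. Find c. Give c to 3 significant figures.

z = ln(S₂/S₁) / ln(A₂/A₁) = ln(41/24) / ln(548/20) = 0.5355 / 3.3105 = 0.1618
c = S₁ / A₁^z = 24 / 20^0.1618 = 24 / 1.624 = 14.78

14.8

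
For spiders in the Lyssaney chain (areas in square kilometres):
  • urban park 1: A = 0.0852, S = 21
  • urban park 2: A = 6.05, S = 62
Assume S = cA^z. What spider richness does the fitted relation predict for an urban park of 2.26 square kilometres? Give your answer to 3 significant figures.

z = ln(62/21) / ln(6.05/0.0852) = 1.0826 / 4.2628 = 0.2540
c = 21 / 0.0852^0.2540 = 21 / 0.535 = 39.25
S₃ = 39.25 × 2.26^0.2540 = 39.25 × 1.23 ≈ 48.28

48.3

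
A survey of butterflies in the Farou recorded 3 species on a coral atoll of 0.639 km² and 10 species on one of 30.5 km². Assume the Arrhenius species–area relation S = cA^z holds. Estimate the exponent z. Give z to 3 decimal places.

Taking logs: ln S = ln c + z ln A, so z = (ln S₂ − ln S₁)/(ln A₂ − ln A₁).
z = ln(10/3) / ln(30.5/0.639) = ln(3.333) / ln(47.73) = 1.2040 / 3.8656 = 0.3115

0.311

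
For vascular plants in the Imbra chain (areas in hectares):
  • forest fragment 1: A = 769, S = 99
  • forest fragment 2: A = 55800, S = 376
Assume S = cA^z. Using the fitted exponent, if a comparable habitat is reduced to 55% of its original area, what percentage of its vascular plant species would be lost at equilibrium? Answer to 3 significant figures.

17.0%

z = ln(376/99) / ln(55800/769) = 1.3345 / 4.2844 = 0.3115
S_new/S_old = (A_new/A_old)^z = 0.55^0.3115 = exp(0.3115 × -0.5978) = 0.8301
Fraction lost = 1 − 0.8301 = 0.1699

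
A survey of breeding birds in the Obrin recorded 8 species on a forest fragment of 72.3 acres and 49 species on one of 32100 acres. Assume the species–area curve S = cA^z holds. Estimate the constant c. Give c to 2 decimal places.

2.24

z = ln(S₂/S₁) / ln(A₂/A₁) = ln(49/8) / ln(32100/72.3) = 1.8124 / 6.0958 = 0.2973
c = S₁ / A₁^z = 8 / 72.3^0.2973 = 8 / 3.571 = 2.24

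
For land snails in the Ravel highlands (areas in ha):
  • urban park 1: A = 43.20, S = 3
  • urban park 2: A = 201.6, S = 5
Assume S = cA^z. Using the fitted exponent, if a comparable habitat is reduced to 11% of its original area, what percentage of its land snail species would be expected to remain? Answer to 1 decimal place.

48.1%

z = ln(5/3) / ln(201.6/43.2) = 0.5108 / 1.5404 = 0.3316
S_new/S_old = (A_new/A_old)^z = 0.11^0.3316 = exp(0.3316 × -2.2073) = 0.481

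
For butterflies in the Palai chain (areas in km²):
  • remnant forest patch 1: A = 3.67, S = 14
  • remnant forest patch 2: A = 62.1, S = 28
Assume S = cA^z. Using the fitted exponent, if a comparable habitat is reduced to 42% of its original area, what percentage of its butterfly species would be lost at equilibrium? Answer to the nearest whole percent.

z = ln(28/14) / ln(62.1/3.67) = 0.6931 / 2.8286 = 0.2451
S_new/S_old = (A_new/A_old)^z = 0.42^0.2451 = exp(0.2451 × -0.8675) = 0.8085
Fraction lost = 1 − 0.8085 = 0.1915

19%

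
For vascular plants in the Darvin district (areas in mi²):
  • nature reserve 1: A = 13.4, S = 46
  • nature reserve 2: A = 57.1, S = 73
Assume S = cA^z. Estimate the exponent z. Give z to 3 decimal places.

0.319

Taking logs: ln S = ln c + z ln A, so z = (ln S₂ − ln S₁)/(ln A₂ − ln A₁).
z = ln(73/46) / ln(57.1/13.4) = ln(1.587) / ln(4.261) = 0.4618 / 1.4495 = 0.3186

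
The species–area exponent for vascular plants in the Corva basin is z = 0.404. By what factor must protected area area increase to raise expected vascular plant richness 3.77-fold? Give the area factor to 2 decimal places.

(A₂/A₁)^0.404 = 3.77, so A₂/A₁ = 3.77^(1/0.404) = 3.77^2.475
ln(A₂/A₁) = ln 3.77 / 0.404 = 1.3271 / 0.404 = 3.2848
A₂/A₁ = e^3.2848 ≈ 26.7

26.70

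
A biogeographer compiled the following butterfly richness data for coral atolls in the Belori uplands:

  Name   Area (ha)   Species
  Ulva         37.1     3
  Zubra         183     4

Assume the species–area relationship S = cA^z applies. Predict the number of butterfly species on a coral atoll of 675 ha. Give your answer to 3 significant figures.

5.06

z = ln(4/3) / ln(183/37.1) = 0.2877 / 1.5959 = 0.1803
c = 3 / 37.1^0.1803 = 3 / 1.918 = 1.564
S₃ = 1.564 × 675^0.1803 = 1.564 × 3.236 ≈ 5.061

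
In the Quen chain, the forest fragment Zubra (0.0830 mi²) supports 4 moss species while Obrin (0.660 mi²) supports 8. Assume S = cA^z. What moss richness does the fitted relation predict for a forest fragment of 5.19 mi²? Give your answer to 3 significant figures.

15.9

z = ln(8/4) / ln(0.66/0.083) = 0.6931 / 2.0734 = 0.3343
c = 4 / 0.083^0.3343 = 4 / 0.4352 = 9.192
S₃ = 9.192 × 5.19^0.3343 = 9.192 × 1.734 ≈ 15.94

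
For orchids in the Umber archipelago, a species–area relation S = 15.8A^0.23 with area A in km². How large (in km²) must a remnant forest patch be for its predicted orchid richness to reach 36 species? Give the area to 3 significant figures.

36 = 15.8 × A^0.23  ⇒  A^0.23 = 36/15.8 = 2.278
ln A = ln(2.278) / 0.23 = 0.8235 / 0.23 = 3.5805
A = e^3.5805 ≈ 35.89 km²

35.9 km²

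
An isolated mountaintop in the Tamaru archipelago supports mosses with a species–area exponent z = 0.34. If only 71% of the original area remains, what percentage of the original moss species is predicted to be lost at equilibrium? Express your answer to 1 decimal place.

11.0%

S_new/S_old = (A_new/A_old)^z = 0.71^0.34
= exp(0.34 × ln 0.71) = exp(0.34 × -0.3425) = exp(-0.1164) ≈ 0.8901
Fraction lost = 1 − 0.8901 = 0.1099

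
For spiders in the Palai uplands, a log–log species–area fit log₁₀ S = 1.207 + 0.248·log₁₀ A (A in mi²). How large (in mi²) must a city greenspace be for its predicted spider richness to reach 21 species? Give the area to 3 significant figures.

21 = 16.11 × A^0.248  ⇒  A^0.248 = 21/16.11 = 1.304
ln A = ln(1.304) / 0.248 = 0.2653 / 0.248 = 1.0698
A = e^1.0698 ≈ 2.915 mi²

2.91 mi²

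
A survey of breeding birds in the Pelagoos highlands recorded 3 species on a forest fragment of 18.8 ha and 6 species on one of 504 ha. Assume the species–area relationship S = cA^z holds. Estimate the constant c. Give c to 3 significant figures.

1.62

z = ln(S₂/S₁) / ln(A₂/A₁) = ln(6/3) / ln(504/18.8) = 0.6931 / 3.2887 = 0.2108
c = S₁ / A₁^z = 3 / 18.8^0.2108 = 3 / 1.856 = 1.616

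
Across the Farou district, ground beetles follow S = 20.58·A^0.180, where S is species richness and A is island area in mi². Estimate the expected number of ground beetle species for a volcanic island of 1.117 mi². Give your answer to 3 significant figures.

21.0

S = 20.58 × 1.117^0.18
ln S = ln 20.58 + 0.18 × ln 1.117 = 3.0243 + 0.18 × 0.1106 = 3.0442
S = e^3.0442 ≈ 20.99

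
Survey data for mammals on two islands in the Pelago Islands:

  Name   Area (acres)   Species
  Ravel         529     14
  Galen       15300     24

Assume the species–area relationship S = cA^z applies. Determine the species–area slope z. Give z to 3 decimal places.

0.160

Taking logs: ln S = ln c + z ln A, so z = (ln S₂ − ln S₁)/(ln A₂ − ln A₁).
z = ln(24/14) / ln(15300/529) = ln(1.714) / ln(28.92) = 0.5390 / 3.3646 = 0.1602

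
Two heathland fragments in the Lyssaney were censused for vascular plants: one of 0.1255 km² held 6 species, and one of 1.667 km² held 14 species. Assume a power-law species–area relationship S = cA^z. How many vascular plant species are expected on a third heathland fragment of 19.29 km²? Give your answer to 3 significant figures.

31.2

z = ln(14/6) / ln(1.667/0.1255) = 0.8473 / 2.5865 = 0.3276
c = 6 / 0.1255^0.3276 = 6 / 0.5067 = 11.84
S₃ = 11.84 × 19.29^0.3276 = 11.84 × 2.637 ≈ 31.22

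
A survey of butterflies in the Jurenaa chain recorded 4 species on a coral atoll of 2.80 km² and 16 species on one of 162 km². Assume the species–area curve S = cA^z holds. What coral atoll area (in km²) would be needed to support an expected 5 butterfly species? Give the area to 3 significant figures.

5.38 km²

z = ln(16/4) / ln(162/2.8) = 1.3863 / 4.0580 = 0.3416
c = 4 / 2.8^0.3416 = 4 / 1.422 = 2.814
A = (5/2.814)^(1/0.3416) ⇒ ln A = ln(1.777)/0.3416 = 1.6828
A = e^1.6828 ≈ 5.381 km²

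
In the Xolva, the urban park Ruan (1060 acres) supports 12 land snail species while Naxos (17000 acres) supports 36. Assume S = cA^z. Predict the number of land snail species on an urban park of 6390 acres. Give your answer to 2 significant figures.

z = ln(36/12) / ln(17000/1060) = 1.0986 / 2.7749 = 0.3959
c = 12 / 1060^0.3959 = 12 / 15.77 = 0.7611
S₃ = 0.7611 × 6390^0.3959 = 0.7611 × 32.11 ≈ 24.44

24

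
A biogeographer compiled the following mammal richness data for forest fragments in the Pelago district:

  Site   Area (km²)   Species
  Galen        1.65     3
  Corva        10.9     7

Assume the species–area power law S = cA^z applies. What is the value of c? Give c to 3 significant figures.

z = ln(S₂/S₁) / ln(A₂/A₁) = ln(7/3) / ln(10.9/1.65) = 0.8473 / 1.8880 = 0.4488
c = S₁ / A₁^z = 3 / 1.65^0.4488 = 3 / 1.252 = 2.396

2.40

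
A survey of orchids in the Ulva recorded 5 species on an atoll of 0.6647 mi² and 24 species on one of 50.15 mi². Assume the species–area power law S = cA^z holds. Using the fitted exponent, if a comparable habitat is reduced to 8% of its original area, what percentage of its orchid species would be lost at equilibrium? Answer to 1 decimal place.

60.0%

z = ln(24/5) / ln(50.15/0.6647) = 1.5686 / 4.3234 = 0.3628
S_new/S_old = (A_new/A_old)^z = 0.08^0.3628 = exp(0.3628 × -2.5257) = 0.4
Fraction lost = 1 − 0.4 = 0.6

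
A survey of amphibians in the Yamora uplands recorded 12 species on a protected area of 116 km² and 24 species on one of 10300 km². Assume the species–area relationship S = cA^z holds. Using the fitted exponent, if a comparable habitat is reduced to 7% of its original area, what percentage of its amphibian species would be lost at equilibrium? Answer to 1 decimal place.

z = ln(24/12) / ln(10300/116) = 0.6931 / 4.4863 = 0.1545
S_new/S_old = (A_new/A_old)^z = 0.07^0.1545 = exp(0.1545 × -2.6593) = 0.6631
Fraction lost = 1 − 0.6631 = 0.3369

33.7%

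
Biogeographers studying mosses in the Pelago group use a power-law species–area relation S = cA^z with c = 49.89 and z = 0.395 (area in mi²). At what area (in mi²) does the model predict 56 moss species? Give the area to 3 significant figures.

56 = 49.89 × A^0.395  ⇒  A^0.395 = 56/49.89 = 1.122
ln A = ln(1.122) / 0.395 = 0.1155 / 0.395 = 0.2925
A = e^0.2925 ≈ 1.34 mi²

1.34 mi²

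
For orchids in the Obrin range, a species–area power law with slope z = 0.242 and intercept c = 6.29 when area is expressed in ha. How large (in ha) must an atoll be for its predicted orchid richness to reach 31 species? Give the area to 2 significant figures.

31 = 6.29 × A^0.242  ⇒  A^0.242 = 31/6.29 = 4.928
ln A = ln(4.928) / 0.242 = 1.5950 / 0.242 = 6.5910
A = e^6.5910 ≈ 728.5 ha

730 ha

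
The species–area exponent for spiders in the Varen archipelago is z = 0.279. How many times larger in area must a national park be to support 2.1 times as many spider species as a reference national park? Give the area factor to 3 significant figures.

(A₂/A₁)^0.279 = 2.1, so A₂/A₁ = 2.1^(1/0.279) = 2.1^3.584
ln(A₂/A₁) = ln 2.1 / 0.279 = 0.7419 / 0.279 = 2.6593
A₂/A₁ = e^2.6593 ≈ 14.29

14.3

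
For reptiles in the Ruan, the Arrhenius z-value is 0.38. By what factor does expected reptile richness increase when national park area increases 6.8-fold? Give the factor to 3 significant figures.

2.07

S₂/S₁ = (A₂/A₁)^z = 6.8^0.38
ln(S₂/S₁) = 0.38 × ln 6.8 = 0.38 × 1.9169 = 0.7284
S₂/S₁ = e^0.7284 ≈ 2.072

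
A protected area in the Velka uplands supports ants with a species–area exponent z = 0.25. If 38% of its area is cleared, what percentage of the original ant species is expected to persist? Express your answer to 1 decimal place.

88.7%

S_new/S_old = (A_new/A_old)^z = 0.62^0.25
= exp(0.25 × ln 0.62) = exp(0.25 × -0.4780) = exp(-0.1195) ≈ 0.8874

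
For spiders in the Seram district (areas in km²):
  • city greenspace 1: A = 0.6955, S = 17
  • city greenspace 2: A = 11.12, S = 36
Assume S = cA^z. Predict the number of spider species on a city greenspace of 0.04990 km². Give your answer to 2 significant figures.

8.3

z = ln(36/17) / ln(11.12/0.6955) = 0.7503 / 2.7719 = 0.2707
c = 17 / 0.6955^0.2707 = 17 / 0.9064 = 18.76
S₃ = 18.76 × 0.0499^0.2707 = 18.76 × 0.4442 ≈ 8.332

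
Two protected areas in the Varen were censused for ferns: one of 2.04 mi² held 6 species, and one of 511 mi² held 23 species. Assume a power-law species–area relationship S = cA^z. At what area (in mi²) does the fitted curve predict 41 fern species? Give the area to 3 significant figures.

z = ln(23/6) / ln(511/2.04) = 1.3437 / 5.5234 = 0.2433
c = 6 / 2.04^0.2433 = 6 / 1.189 = 5.045
A = (41/5.045)^(1/0.2433) ⇒ ln A = ln(8.128)/0.2433 = 8.6126
A = e^8.6126 ≈ 5500 mi²

5500 mi²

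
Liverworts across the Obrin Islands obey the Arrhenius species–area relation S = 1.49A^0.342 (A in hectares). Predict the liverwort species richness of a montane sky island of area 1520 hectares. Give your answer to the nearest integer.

18 species

S = 1.49 × 1520^0.342
ln S = ln 1.49 + 0.342 × ln 1520 = 0.3988 + 0.342 × 7.3265 = 2.9044
S = e^2.9044 ≈ 18.25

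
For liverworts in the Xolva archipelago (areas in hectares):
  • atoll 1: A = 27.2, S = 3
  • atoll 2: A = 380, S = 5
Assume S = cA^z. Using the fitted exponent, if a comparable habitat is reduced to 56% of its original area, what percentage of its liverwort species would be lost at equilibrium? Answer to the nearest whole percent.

11%

z = ln(5/3) / ln(380/27.2) = 0.5108 / 2.6370 = 0.1937
S_new/S_old = (A_new/A_old)^z = 0.56^0.1937 = exp(0.1937 × -0.5798) = 0.8938
Fraction lost = 1 − 0.8938 = 0.1062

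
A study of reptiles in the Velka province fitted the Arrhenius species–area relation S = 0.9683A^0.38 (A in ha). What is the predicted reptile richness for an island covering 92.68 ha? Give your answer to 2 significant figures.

5.4

S = 0.9683 × 92.68^0.38
ln S = ln 0.9683 + 0.38 × ln 92.68 = -0.0322 + 0.38 × 4.5292 = 1.6889
S = e^1.6889 ≈ 5.413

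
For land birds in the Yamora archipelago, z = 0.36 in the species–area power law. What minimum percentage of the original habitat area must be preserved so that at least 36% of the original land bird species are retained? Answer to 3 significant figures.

5.85%

Need (A_new/A_old)^0.36 = 0.36, so A_new/A_old = 0.36^(1/0.36) = 0.36^2.778
ln(A_new/A_old) = ln 0.36 / 0.36 = -1.0217 / 0.36 = -2.8379
A_new/A_old = e^-2.8379 ≈ 0.05855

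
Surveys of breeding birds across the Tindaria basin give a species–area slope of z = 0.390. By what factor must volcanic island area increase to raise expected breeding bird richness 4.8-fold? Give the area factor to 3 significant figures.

55.8

(A₂/A₁)^0.39 = 4.8, so A₂/A₁ = 4.8^(1/0.39) = 4.8^2.564
ln(A₂/A₁) = ln 4.8 / 0.39 = 1.5686 / 0.39 = 4.0221
A₂/A₁ = e^4.0221 ≈ 55.82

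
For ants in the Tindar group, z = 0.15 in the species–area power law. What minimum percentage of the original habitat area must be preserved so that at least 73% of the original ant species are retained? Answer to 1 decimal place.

12.3%

Need (A_new/A_old)^0.15 = 0.73, so A_new/A_old = 0.73^(1/0.15) = 0.73^6.667
ln(A_new/A_old) = ln 0.73 / 0.15 = -0.3147 / 0.15 = -2.0981
A_new/A_old = e^-2.0981 ≈ 0.1227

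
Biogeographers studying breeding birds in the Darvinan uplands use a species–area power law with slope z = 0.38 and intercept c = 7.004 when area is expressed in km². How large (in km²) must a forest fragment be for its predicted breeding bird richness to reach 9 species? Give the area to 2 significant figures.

9 = 7.004 × A^0.38  ⇒  A^0.38 = 9/7.004 = 1.285
ln A = ln(1.285) / 0.38 = 0.2507 / 0.38 = 0.6599
A = e^0.6599 ≈ 1.935 km²

1.9 km²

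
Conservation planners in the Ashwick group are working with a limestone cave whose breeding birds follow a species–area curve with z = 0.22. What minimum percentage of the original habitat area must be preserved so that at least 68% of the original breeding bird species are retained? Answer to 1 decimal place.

Need (A_new/A_old)^0.22 = 0.68, so A_new/A_old = 0.68^(1/0.22) = 0.68^4.545
ln(A_new/A_old) = ln 0.68 / 0.22 = -0.3857 / 0.22 = -1.7530
A_new/A_old = e^-1.7530 ≈ 0.1733

17.3%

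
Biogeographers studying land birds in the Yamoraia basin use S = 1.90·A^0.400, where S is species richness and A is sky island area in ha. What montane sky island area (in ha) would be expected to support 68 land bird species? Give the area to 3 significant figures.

68 = 1.9 × A^0.4  ⇒  A^0.4 = 68/1.9 = 35.79
ln A = ln(35.79) / 0.4 = 3.5777 / 0.4 = 8.9441
A = e^8.9441 ≈ 7663 ha

7660 ha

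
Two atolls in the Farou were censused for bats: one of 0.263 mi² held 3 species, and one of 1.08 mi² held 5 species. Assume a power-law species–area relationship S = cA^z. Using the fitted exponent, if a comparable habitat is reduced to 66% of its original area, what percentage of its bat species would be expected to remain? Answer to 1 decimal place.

86.0%

z = ln(5/3) / ln(1.08/0.263) = 0.5108 / 1.4126 = 0.3616
S_new/S_old = (A_new/A_old)^z = 0.66^0.3616 = exp(0.3616 × -0.4155) = 0.8605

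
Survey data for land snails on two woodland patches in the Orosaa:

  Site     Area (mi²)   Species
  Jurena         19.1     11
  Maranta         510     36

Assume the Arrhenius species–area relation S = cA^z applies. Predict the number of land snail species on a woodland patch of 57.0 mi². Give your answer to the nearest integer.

16

z = ln(36/11) / ln(510/19.1) = 1.1856 / 3.2847 = 0.3610
c = 11 / 19.1^0.3610 = 11 / 2.9 = 3.793
S₃ = 3.793 × 57^0.3610 = 3.793 × 4.303 ≈ 16.32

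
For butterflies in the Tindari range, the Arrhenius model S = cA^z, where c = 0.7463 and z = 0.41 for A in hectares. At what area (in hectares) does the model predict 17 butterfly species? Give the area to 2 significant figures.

17 = 0.7463 × A^0.41  ⇒  A^0.41 = 17/0.7463 = 22.78
ln A = ln(22.78) / 0.41 = 3.1258 / 0.41 = 7.6240
A = e^7.6240 ≈ 2047 hectares

2000 hectares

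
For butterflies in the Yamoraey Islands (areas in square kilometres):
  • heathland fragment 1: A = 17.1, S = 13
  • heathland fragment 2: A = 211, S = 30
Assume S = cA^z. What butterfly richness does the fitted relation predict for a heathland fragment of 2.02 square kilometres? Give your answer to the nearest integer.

z = ln(30/13) / ln(211/17.1) = 0.8362 / 2.5128 = 0.3328
c = 13 / 17.1^0.3328 = 13 / 2.572 = 5.054
S₃ = 5.054 × 2.02^0.3328 = 5.054 × 1.264 ≈ 6.386

6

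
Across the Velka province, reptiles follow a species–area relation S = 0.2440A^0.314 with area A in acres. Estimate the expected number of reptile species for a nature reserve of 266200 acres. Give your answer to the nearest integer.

12 species

S = 0.244 × 266200^0.314
ln S = ln 0.244 + 0.314 × ln 266200 = -1.4106 + 0.314 × 12.4920 = 2.5119
S = e^2.5119 ≈ 12.33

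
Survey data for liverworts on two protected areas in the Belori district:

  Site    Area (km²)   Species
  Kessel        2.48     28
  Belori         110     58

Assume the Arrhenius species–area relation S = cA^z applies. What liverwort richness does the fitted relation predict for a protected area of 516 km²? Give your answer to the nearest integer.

78

z = ln(58/28) / ln(110/2.48) = 0.7282 / 3.7922 = 0.1920
c = 28 / 2.48^0.1920 = 28 / 1.191 = 23.52
S₃ = 23.52 × 516^0.1920 = 23.52 × 3.318 ≈ 78.04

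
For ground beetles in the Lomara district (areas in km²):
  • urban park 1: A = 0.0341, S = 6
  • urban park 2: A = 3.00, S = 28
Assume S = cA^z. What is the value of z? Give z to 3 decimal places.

0.344

Taking logs: ln S = ln c + z ln A, so z = (ln S₂ − ln S₁)/(ln A₂ − ln A₁).
z = ln(28/6) / ln(3/0.0341) = ln(4.667) / ln(87.98) = 1.5404 / 4.4771 = 0.3441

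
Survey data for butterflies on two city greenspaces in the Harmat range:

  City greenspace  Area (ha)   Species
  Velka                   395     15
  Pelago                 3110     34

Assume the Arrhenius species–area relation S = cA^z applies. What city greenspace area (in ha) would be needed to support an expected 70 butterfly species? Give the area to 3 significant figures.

z = ln(34/15) / ln(3110/395) = 0.8183 / 2.0635 = 0.3966
c = 15 / 395^0.3966 = 15 / 10.71 = 1.401
A = (70/1.401)^(1/0.3966) ⇒ ln A = ln(49.97)/0.3966 = 9.8633
A = e^9.8633 ≈ 19213 ha

19200 ha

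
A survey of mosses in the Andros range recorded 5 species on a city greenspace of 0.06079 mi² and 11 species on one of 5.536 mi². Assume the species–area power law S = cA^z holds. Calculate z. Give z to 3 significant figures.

0.175

Taking logs: ln S = ln c + z ln A, so z = (ln S₂ − ln S₁)/(ln A₂ − ln A₁).
z = ln(11/5) / ln(5.536/0.06079) = ln(2.2) / ln(91.07) = 0.7885 / 4.5116 = 0.1748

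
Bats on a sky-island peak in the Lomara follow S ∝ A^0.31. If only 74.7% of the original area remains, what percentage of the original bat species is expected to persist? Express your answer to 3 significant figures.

S_new/S_old = (A_new/A_old)^z = 0.747^0.31
= exp(0.31 × ln 0.747) = exp(0.31 × -0.2917) = exp(-0.0904) ≈ 0.9135

91.4%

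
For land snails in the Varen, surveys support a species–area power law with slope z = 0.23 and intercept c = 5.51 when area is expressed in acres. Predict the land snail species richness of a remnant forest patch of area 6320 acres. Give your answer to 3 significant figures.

41.2

S = 5.51 × 6320^0.23
ln S = ln 5.51 + 0.23 × ln 6320 = 1.7066 + 0.23 × 8.7515 = 3.7194
S = e^3.7194 ≈ 41.24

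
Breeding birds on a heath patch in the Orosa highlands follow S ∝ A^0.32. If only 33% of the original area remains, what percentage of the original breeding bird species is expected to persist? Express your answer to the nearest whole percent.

70%

S_new/S_old = (A_new/A_old)^z = 0.33^0.32
= exp(0.32 × ln 0.33) = exp(0.32 × -1.1087) = exp(-0.3548) ≈ 0.7013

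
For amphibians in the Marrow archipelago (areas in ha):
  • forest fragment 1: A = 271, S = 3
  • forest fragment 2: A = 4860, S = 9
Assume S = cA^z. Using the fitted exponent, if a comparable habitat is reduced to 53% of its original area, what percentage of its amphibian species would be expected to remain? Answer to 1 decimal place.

z = ln(9/3) / ln(4860/271) = 1.0986 / 2.8867 = 0.3806
S_new/S_old = (A_new/A_old)^z = 0.53^0.3806 = exp(0.3806 × -0.6349) = 0.7854

78.5%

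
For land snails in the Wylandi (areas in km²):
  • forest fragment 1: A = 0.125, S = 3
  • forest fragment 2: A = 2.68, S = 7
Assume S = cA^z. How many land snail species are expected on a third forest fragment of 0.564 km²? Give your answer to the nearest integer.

5

z = ln(7/3) / ln(2.68/0.125) = 0.8473 / 3.0653 = 0.2764
c = 3 / 0.125^0.2764 = 3 / 0.5628 = 5.33
S₃ = 5.33 × 0.564^0.2764 = 5.33 × 0.8536 ≈ 4.55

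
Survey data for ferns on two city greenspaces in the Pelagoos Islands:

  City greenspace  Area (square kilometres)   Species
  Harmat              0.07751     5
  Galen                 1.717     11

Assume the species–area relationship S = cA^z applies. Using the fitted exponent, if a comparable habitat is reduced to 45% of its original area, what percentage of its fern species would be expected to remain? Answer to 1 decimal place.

81.6%

z = ln(11/5) / ln(1.717/0.07751) = 0.7885 / 3.0979 = 0.2545
S_new/S_old = (A_new/A_old)^z = 0.45^0.2545 = exp(0.2545 × -0.7985) = 0.8161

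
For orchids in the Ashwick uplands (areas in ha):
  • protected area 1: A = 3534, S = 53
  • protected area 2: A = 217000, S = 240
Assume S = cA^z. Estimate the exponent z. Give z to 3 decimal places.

Taking logs: ln S = ln c + z ln A, so z = (ln S₂ − ln S₁)/(ln A₂ − ln A₁).
z = ln(240/53) / ln(217000/3534) = ln(4.528) / ln(61.4) = 1.5103 / 4.1175 = 0.3668

0.367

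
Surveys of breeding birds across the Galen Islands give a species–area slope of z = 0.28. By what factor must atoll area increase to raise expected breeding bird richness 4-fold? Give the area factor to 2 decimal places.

(A₂/A₁)^0.28 = 4, so A₂/A₁ = 4^(1/0.28) = 4^3.571
ln(A₂/A₁) = ln 4 / 0.28 = 1.3863 / 0.28 = 4.9511
A₂/A₁ = e^4.9511 ≈ 141.3

141.32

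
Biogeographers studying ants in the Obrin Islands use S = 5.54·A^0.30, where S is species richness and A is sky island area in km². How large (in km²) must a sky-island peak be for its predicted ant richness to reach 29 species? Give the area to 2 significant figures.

29 = 5.54 × A^0.3  ⇒  A^0.3 = 29/5.54 = 5.235
ln A = ln(5.235) / 0.3 = 1.6553 / 0.3 = 5.5177
A = e^5.5177 ≈ 249.1 km²

250 km²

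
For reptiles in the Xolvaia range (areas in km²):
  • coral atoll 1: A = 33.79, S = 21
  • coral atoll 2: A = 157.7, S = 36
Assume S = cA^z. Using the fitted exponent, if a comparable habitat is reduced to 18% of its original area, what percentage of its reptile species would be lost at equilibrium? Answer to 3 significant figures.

45.1%

z = ln(36/21) / ln(157.7/33.79) = 0.5390 / 1.5405 = 0.3499
S_new/S_old = (A_new/A_old)^z = 0.18^0.3499 = exp(0.3499 × -1.7148) = 0.5488
Fraction lost = 1 − 0.5488 = 0.4512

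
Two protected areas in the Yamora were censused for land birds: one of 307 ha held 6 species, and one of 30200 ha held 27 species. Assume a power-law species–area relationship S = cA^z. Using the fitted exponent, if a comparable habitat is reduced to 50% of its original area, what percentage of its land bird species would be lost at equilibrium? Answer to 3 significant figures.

z = ln(27/6) / ln(30200/307) = 1.5041 / 4.5887 = 0.3278
S_new/S_old = (A_new/A_old)^z = 0.5^0.3278 = exp(0.3278 × -0.6931) = 0.7968
Fraction lost = 1 − 0.7968 = 0.2032

20.3%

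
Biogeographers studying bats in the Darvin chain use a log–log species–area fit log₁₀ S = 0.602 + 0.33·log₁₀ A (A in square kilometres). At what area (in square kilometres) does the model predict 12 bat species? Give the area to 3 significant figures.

27.9 square kilometres

12 = 3.999 × A^0.33  ⇒  A^0.33 = 12/3.999 = 3
ln A = ln(3) / 0.33 = 1.0988 / 0.33 = 3.3295
A = e^3.3295 ≈ 27.93 square kilometres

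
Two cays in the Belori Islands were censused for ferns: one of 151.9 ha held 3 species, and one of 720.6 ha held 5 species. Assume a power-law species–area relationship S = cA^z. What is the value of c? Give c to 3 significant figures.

z = ln(S₂/S₁) / ln(A₂/A₁) = ln(5/3) / ln(720.6/151.9) = 0.5108 / 1.5569 = 0.3281
c = S₁ / A₁^z = 3 / 151.9^0.3281 = 3 / 5.198 = 0.5772

0.577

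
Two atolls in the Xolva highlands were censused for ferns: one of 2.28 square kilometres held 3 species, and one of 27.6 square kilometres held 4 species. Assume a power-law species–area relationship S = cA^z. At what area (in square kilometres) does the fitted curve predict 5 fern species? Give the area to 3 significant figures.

191 square kilometres

z = ln(4/3) / ln(27.6/2.28) = 0.2877 / 2.4936 = 0.1154
c = 3 / 2.28^0.1154 = 3 / 1.1 = 2.728
A = (5/2.728)^(1/0.1154) ⇒ ln A = ln(1.833)/0.1154 = 5.2520
A = e^5.2520 ≈ 191 square kilometres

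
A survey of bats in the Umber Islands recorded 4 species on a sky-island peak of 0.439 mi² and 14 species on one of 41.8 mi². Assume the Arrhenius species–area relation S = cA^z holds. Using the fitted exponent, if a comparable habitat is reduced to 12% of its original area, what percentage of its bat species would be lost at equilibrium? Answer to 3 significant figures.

44.2%

z = ln(14/4) / ln(41.8/0.439) = 1.2528 / 4.5562 = 0.2750
S_new/S_old = (A_new/A_old)^z = 0.12^0.2750 = exp(0.2750 × -2.1203) = 0.5582
Fraction lost = 1 − 0.5582 = 0.4418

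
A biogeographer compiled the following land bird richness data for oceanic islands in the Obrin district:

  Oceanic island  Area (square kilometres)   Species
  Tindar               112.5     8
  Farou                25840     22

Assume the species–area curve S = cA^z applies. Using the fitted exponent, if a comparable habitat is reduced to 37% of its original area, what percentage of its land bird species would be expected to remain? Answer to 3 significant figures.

83.1%

z = ln(22/8) / ln(25840/112.5) = 1.0116 / 5.4367 = 0.1861
S_new/S_old = (A_new/A_old)^z = 0.37^0.1861 = exp(0.1861 × -0.9943) = 0.8311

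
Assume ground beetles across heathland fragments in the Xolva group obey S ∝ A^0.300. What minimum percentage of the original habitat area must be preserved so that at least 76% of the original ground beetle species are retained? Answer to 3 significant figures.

Need (A_new/A_old)^0.3 = 0.76, so A_new/A_old = 0.76^(1/0.3) = 0.76^3.333
ln(A_new/A_old) = ln 0.76 / 0.3 = -0.2744 / 0.3 = -0.9148
A_new/A_old = e^-0.9148 ≈ 0.4006

40.1%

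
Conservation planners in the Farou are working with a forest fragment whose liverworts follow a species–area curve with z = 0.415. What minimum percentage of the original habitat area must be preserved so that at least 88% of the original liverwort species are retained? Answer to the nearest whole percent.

73%

Need (A_new/A_old)^0.415 = 0.88, so A_new/A_old = 0.88^(1/0.415) = 0.88^2.41
ln(A_new/A_old) = ln 0.88 / 0.415 = -0.1278 / 0.415 = -0.3080
A_new/A_old = e^-0.3080 ≈ 0.7349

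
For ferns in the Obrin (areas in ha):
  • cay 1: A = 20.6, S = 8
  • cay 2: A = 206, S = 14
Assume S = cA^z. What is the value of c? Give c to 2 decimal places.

z = ln(S₂/S₁) / ln(A₂/A₁) = ln(14/8) / ln(206/20.6) = 0.5596 / 2.3026 = 0.2430
c = S₁ / A₁^z = 8 / 20.6^0.2430 = 8 / 2.086 = 3.835

3.84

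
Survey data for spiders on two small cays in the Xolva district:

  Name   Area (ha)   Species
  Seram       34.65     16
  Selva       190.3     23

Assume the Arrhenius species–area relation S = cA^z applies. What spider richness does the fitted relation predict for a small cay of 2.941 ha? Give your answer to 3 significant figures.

9.46

z = ln(23/16) / ln(190.3/34.65) = 0.3629 / 1.7033 = 0.2131
c = 16 / 34.65^0.2131 = 16 / 2.128 = 7.517
S₃ = 7.517 × 2.941^0.2131 = 7.517 × 1.258 ≈ 9.46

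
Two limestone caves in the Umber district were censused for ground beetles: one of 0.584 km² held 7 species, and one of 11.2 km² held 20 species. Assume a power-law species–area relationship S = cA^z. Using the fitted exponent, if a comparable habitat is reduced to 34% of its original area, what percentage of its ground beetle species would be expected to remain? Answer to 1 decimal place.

z = ln(20/7) / ln(11.2/0.584) = 1.0498 / 2.9538 = 0.3554
S_new/S_old = (A_new/A_old)^z = 0.34^0.3554 = exp(0.3554 × -1.0788) = 0.6815

68.2%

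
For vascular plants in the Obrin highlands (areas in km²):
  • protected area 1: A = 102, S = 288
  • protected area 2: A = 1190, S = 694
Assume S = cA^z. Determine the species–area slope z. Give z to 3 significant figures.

Taking logs: ln S = ln c + z ln A, so z = (ln S₂ − ln S₁)/(ln A₂ − ln A₁).
z = ln(694/288) / ln(1190/102) = ln(2.41) / ln(11.67) = 0.8795 / 2.4567 = 0.3580

0.358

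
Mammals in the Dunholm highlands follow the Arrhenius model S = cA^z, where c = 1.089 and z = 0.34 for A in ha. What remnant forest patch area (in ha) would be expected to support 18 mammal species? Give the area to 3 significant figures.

3830 ha

18 = 1.089 × A^0.34  ⇒  A^0.34 = 18/1.089 = 16.53
ln A = ln(16.53) / 0.34 = 2.8051 / 0.34 = 8.2503
A = e^8.2503 ≈ 3829 ha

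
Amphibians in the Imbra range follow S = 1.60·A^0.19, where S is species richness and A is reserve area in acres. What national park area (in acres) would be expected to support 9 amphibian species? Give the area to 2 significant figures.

8900 acres

9 = 1.6 × A^0.19  ⇒  A^0.19 = 9/1.6 = 5.625
ln A = ln(5.625) / 0.19 = 1.7272 / 0.19 = 9.0906
A = e^9.0906 ≈ 8872 acres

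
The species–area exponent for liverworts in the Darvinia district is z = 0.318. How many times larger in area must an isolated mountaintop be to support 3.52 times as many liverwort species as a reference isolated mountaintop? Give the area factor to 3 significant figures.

(A₂/A₁)^0.318 = 3.52, so A₂/A₁ = 3.52^(1/0.318) = 3.52^3.145
ln(A₂/A₁) = ln 3.52 / 0.318 = 1.2585 / 0.318 = 3.9574
A₂/A₁ = e^3.9574 ≈ 52.32

52.3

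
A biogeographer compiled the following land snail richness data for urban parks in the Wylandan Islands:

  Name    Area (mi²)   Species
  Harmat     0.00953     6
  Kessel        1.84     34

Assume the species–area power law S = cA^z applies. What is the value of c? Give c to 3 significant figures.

z = ln(S₂/S₁) / ln(A₂/A₁) = ln(34/6) / ln(1.84/0.00953) = 1.7346 / 5.2631 = 0.3296
c = S₁ / A₁^z = 6 / 0.00953^0.3296 = 6 / 0.2158 = 27.81

27.8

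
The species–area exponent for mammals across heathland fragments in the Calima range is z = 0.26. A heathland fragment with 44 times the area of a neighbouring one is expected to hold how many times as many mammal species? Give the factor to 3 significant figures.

2.67

S₂/S₁ = (A₂/A₁)^z = 44^0.26
ln(S₂/S₁) = 0.26 × ln 44 = 0.26 × 3.7842 = 0.9839
S₂/S₁ = e^0.9839 ≈ 2.675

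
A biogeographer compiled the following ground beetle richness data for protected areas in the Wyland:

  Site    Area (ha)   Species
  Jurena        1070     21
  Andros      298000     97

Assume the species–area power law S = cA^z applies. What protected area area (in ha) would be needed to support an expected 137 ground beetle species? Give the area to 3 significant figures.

1060000 ha

z = ln(97/21) / ln(298000/1070) = 1.5302 / 5.6294 = 0.2718
c = 21 / 1070^0.2718 = 21 / 6.66 = 3.153
A = (137/3.153)^(1/0.2718) ⇒ ln A = ln(43.45)/0.2718 = 13.8751
A = e^13.8751 ≈ 1061367 ha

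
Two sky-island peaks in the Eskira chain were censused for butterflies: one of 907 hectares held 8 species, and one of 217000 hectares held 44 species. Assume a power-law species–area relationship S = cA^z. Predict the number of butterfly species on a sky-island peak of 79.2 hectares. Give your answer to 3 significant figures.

z = ln(44/8) / ln(217000/907) = 1.7047 / 5.4775 = 0.3112
c = 8 / 907^0.3112 = 8 / 8.327 = 0.9607
S₃ = 0.9607 × 79.2^0.3112 = 0.9607 × 3.899 ≈ 3.746

3.75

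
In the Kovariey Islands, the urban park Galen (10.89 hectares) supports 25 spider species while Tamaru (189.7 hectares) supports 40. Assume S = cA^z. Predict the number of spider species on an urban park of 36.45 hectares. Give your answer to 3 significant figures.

z = ln(40/25) / ln(189.7/10.89) = 0.4700 / 2.8576 = 0.1645
c = 25 / 10.89^0.1645 = 25 / 1.481 = 16.88
S₃ = 16.88 × 36.45^0.1645 = 16.88 × 1.807 ≈ 30.5

30.5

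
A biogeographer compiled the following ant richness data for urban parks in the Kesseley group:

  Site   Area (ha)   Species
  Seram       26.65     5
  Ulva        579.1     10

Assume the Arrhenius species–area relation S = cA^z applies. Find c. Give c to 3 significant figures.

2.39

z = ln(S₂/S₁) / ln(A₂/A₁) = ln(10/5) / ln(579.1/26.65) = 0.6931 / 3.0787 = 0.2251
c = S₁ / A₁^z = 5 / 26.65^0.2251 = 5 / 2.094 = 2.388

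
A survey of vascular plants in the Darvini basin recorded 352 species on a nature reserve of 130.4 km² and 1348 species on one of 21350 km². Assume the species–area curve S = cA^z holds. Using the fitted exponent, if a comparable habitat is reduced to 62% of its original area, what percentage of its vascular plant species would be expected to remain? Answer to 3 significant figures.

z = ln(1348/352) / ln(21350/130.4) = 1.3427 / 5.0982 = 0.2634
S_new/S_old = (A_new/A_old)^z = 0.62^0.2634 = exp(0.2634 × -0.4780) = 0.8817

88.2%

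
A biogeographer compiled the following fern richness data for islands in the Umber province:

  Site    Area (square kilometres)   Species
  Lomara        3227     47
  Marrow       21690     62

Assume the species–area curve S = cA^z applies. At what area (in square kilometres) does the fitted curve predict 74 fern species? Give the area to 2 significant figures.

73000 square kilometres

z = ln(62/47) / ln(21690/3227) = 0.2770 / 1.9053 = 0.1454
c = 47 / 3227^0.1454 = 47 / 3.237 = 14.52
A = (74/14.52)^(1/0.1454) ⇒ ln A = ln(5.096)/0.1454 = 11.2017
A = e^11.2017 ≈ 73251 square kilometres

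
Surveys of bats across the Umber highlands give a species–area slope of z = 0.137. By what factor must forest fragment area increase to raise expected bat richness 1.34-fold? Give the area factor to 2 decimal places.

(A₂/A₁)^0.137 = 1.34, so A₂/A₁ = 1.34^(1/0.137) = 1.34^7.299
ln(A₂/A₁) = ln 1.34 / 0.137 = 0.2927 / 0.137 = 2.1363
A₂/A₁ = e^2.1363 ≈ 8.468

8.47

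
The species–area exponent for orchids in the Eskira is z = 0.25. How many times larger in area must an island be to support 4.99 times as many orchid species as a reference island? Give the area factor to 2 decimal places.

(A₂/A₁)^0.25 = 4.99, so A₂/A₁ = 4.99^(1/0.25) = 4.99^4
ln(A₂/A₁) = ln 4.99 / 0.25 = 1.6074 / 0.25 = 6.4297
A₂/A₁ = e^6.4297 ≈ 620

620.01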